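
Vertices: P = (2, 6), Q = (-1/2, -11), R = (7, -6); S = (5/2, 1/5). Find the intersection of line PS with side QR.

(13/4, -17/2)

Barycentric coordinates of S with respect to PQR: (3/5, 1/5, 1/5).
On side QR the P-coordinate is zero; dropping S's P-weight 3/5 and renormalizing the remaining 1/5 : 1/5 gives weights 1/2, 1/2 on Q, R.
T = (1/2)·(-1/2, -11) + (1/2)·(7, -6) = (13/4, -17/2).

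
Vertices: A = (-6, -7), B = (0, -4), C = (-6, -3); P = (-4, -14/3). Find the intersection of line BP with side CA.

Barycentric coordinates of P with respect to ABC: (1/3, 1/3, 1/3).
On side CA the B-coordinate is zero; dropping P's B-weight 1/3 and renormalizing the remaining 1/3 : 1/3 gives weights 1/2, 1/2 on C, A.
Q = (1/2)·(-6, -3) + (1/2)·(-6, -7) = (-6, -5).

(-6, -5)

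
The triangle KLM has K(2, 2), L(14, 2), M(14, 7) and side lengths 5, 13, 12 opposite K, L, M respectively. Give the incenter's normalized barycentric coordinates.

The incenter has barycentric coordinates proportional to the opposite side lengths: (5 : 13 : 12).
Normalizing by 5+13+12 = 30 gives (1/6, 13/30, 2/5).

(1/6, 13/30, 2/5)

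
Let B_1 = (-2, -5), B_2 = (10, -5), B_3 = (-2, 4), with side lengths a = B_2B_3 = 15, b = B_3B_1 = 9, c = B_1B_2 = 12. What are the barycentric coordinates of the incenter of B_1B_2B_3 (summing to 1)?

The incenter has barycentric coordinates proportional to the opposite side lengths: (15 : 9 : 12).
Normalizing by 15+9+12 = 36 gives (5/12, 1/4, 1/3).

(5/12, 1/4, 1/3)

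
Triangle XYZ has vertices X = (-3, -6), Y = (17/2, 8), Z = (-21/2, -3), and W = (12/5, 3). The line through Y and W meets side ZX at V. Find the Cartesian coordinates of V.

(-27/4, -9/2)

Barycentric coordinates of W with respect to XYZ: (1/5, 3/5, 1/5).
On side ZX the Y-coordinate is zero; dropping W's Y-weight 3/5 and renormalizing the remaining 1/5 : 1/5 gives weights 1/2, 1/2 on Z, X.
V = (1/2)·(-21/2, -3) + (1/2)·(-3, -6) = (-27/4, -9/2).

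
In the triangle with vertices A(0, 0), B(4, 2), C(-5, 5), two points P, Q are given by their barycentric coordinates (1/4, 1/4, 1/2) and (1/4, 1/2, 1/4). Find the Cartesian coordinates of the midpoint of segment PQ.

Barycentric coordinates of the midpoint are the average: (1/4, 3/8, 3/8).
Converting: (1/4)·A + (3/8)·B + (3/8)·C = (-3/8, 21/8).

(-3/8, 21/8)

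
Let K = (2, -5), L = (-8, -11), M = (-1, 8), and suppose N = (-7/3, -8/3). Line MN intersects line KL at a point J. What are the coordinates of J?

Barycentric coordinates of N with respect to KLM: (1/3, 1/3, 1/3).
On side KL the M-coordinate is zero; dropping N's M-weight 1/3 and renormalizing the remaining 1/3 : 1/3 gives weights 1/2, 1/2 on K, L.
J = (1/2)·(2, -5) + (1/2)·(-8, -11) = (-3, -8).

(-3, -8)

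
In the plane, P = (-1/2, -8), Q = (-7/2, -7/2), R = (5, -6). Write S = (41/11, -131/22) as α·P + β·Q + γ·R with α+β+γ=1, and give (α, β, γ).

(1/11, 1/11, 9/11)

Signed area of the reference triangle: [PQR] = ½·((-1/2)·(-7/2−(-6)) + (-7/2)·(-6−(-8)) + 5·(-8−(-7/2))) = ½·(-5/4 − 7 − 45/2) = -123/8.
[SQR] = ½·((41/11)·(-7/2−(-6)) + (-7/2)·(-6−(-131/22)) + 5·(-131/22−(-7/2))) = ½·(205/22 + 7/44 − 135/11) = -123/88, so the P-coordinate is (-123/88)/(-123/8) = 1/11.
[PSR] = ½·((-1/2)·(-131/22−(-6)) + (41/11)·(-6−(-8)) + 5·(-8−(-131/22))) = ½·(-1/44 + 82/11 − 225/22) = -123/88, so the Q-coordinate is 1/11.
[PQS] = ½·((-1/2)·(-7/2−(-131/22)) + (-7/2)·(-131/22−(-8)) + (41/11)·(-8−(-7/2))) = ½·(-27/22 − 315/44 − 369/22) = -1107/88, so the R-coordinate is 9/11.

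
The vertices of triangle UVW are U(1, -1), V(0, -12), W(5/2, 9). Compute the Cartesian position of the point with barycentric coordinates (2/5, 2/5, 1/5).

P = (2/5)·U + (2/5)·V + (1/5)·W.
x-coordinate: (2/5)·1 + (2/5)·0 + (1/5)·(5/2) = 9/10.
y-coordinate: (2/5)·(-1) + (2/5)·(-12) + (1/5)·9 = -17/5.

(9/10, -17/5)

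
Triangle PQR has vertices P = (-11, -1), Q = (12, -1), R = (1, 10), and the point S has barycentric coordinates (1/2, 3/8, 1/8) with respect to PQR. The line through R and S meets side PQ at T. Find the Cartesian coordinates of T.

Line RS meets PQ where the R-coordinate vanishes; zeroing S's R-weight and renormalizing leaves P, Q-weights 1/2 : 3/8 → (4/7, 3/7).
So T = (4/7)·P + (3/7)·Q = (-8/7, -1).

(-8/7, -1)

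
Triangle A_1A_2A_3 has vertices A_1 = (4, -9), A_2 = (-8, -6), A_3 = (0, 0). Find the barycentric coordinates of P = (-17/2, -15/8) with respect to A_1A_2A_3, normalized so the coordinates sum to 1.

Signed area of the reference triangle: [A_1A_2A_3] = ½·(4·(-6−0) + (-8)·(0−(-9)) + 0·(-9−(-6))) = ½·(-24 − 72 + 0) = -48.
[PA_2A_3] = ½·((-17/2)·(-6−0) + (-8)·(0−(-15/8)) + 0·(-15/8−(-6))) = ½·(51 − 15 + 0) = 18, so the A_1-coordinate is 18/(-48) = -3/8.
[A_1PA_3] = ½·(4·(-15/8−0) + (-17/2)·(0−(-9)) + 0·(-9−(-15/8))) = ½·(-15/2 − 153/2 + 0) = -42, so the A_2-coordinate is 7/8.
[A_1A_2P] = ½·(4·(-6−(-15/8)) + (-8)·(-15/8−(-9)) + (-17/2)·(-9−(-6))) = ½·(-33/2 − 57 + 51/2) = -24, so the A_3-coordinate is 1/2.

(-3/8, 7/8, 1/2)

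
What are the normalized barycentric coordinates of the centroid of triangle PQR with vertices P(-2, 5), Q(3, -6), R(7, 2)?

(1/3, 1/3, 1/3)

The centroid is the average of the vertices, so each weight is 1/3.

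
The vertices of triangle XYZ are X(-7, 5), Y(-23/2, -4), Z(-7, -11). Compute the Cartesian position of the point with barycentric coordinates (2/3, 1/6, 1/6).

(-31/4, 5/6)

W = (2/3)·X + (1/6)·Y + (1/6)·Z.
x-coordinate: (2/3)·(-7) + (1/6)·(-23/2) + (1/6)·(-7) = -31/4.
y-coordinate: (2/3)·5 + (1/6)·(-4) + (1/6)·(-11) = 5/6.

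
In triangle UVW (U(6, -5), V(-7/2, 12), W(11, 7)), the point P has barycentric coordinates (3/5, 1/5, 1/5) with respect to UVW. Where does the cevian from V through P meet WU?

(29/4, -2)

Line VP meets WU where the V-coordinate vanishes; zeroing P's V-weight and renormalizing leaves W, U-weights 1/5 : 3/5 → (1/4, 3/4).
So Q = (1/4)·W + (3/4)·U = (29/4, -2).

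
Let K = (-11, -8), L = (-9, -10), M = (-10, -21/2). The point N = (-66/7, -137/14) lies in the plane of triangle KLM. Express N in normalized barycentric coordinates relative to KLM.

(1/7, 5/7, 1/7)

Signed area of the reference triangle: [KLM] = ½·((-11)·(-10−(-21/2)) + (-9)·(-21/2−(-8)) + (-10)·(-8−(-10))) = ½·(-11/2 + 45/2 − 20) = -3/2.
[NLM] = ½·((-66/7)·(-10−(-21/2)) + (-9)·(-21/2−(-137/14)) + (-10)·(-137/14−(-10))) = ½·(-33/7 + 45/7 − 15/7) = -3/14, so the K-coordinate is (-3/14)/(-3/2) = 1/7.
[KNM] = ½·((-11)·(-137/14−(-21/2)) + (-66/7)·(-21/2−(-8)) + (-10)·(-8−(-137/14))) = ½·(-55/7 + 165/7 − 125/7) = -15/14, so the L-coordinate is 5/7.
[KLN] = ½·((-11)·(-10−(-137/14)) + (-9)·(-137/14−(-8)) + (-66/7)·(-8−(-10))) = ½·(33/14 + 225/14 − 132/7) = -3/14, so the M-coordinate is 1/7.
Check: 1/7 + 5/7 + 1/7 = 1.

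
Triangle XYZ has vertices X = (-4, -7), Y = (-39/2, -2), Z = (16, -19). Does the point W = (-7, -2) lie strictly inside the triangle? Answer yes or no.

Barycentric coordinates of W: (425/172, -32/43, -125/172).
The three coordinates are positive, negative, negative; a point is interior exactly when all three are positive.

no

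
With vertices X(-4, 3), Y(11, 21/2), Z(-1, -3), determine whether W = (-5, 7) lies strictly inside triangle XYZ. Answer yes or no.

Barycentric coordinates of W: (116/75, 4/75, -3/5).
The three coordinates are positive, positive, negative; a point is interior exactly when all three are positive.

no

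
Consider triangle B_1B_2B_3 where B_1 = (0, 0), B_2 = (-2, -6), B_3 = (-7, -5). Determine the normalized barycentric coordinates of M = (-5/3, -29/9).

Signed area of the reference triangle: [B_1B_2B_3] = ½·(0·(-6−(-5)) + (-2)·(-5−0) + (-7)·(0−(-6))) = ½·(0 + 10 − 42) = -16.
[MB_2B_3] = ½·((-5/3)·(-6−(-5)) + (-2)·(-5−(-29/9)) + (-7)·(-29/9−(-6))) = ½·(5/3 + 32/9 − 175/9) = -64/9, so the B_1-coordinate is (-64/9)/(-16) = 4/9.
[B_1MB_3] = ½·(0·(-29/9−(-5)) + (-5/3)·(-5−0) + (-7)·(0−(-29/9))) = ½·(0 + 25/3 − 203/9) = -64/9, so the B_2-coordinate is 4/9.
[B_1B_2M] = ½·(0·(-6−(-29/9)) + (-2)·(-29/9−0) + (-5/3)·(0−(-6))) = ½·(0 + 58/9 − 10) = -16/9, so the B_3-coordinate is 1/9.
Check: 4/9 + 4/9 + 1/9 = 1.

(4/9, 4/9, 1/9)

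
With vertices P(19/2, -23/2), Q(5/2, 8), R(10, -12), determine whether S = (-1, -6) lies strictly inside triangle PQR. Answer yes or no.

Barycentric coordinates of S: (28, -2/5, -133/5).
The three coordinates are positive, negative, negative; a point is interior exactly when all three are positive.

no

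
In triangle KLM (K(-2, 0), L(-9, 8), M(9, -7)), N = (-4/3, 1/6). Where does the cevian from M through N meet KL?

Barycentric coordinates of N with respect to KLM: (2/3, 1/6, 1/6).
On side KL the M-coordinate is zero; dropping N's M-weight 1/6 and renormalizing the remaining 2/3 : 1/6 gives weights 4/5, 1/5 on K, L.
J = (4/5)·(-2, 0) + (1/5)·(-9, 8) = (-17/5, 8/5).

(-17/5, 8/5)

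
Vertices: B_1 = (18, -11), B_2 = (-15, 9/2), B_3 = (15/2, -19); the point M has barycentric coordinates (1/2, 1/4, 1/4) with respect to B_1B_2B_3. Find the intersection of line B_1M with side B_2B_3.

(-15/4, -29/4)

Line B_1M meets B_2B_3 where the B_1-coordinate vanishes; zeroing M's B_1-weight and renormalizing leaves B_2, B_3-weights 1/4 : 1/4 → (1/2, 1/2).
So N = (1/2)·B_2 + (1/2)·B_3 = (-15/4, -29/4).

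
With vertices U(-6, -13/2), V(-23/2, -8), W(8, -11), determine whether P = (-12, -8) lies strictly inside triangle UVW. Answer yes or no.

Barycentric coordinates of P: (-2/61, 64/61, -1/61).
The three coordinates are negative, positive, negative; a point is interior exactly when all three are positive.

no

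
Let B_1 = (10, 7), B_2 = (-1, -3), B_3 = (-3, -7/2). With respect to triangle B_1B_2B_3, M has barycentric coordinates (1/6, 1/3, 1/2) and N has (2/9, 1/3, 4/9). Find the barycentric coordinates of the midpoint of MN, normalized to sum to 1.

Since both coordinate triples sum to 1, the midpoint's barycentrics are the componentwise average.
(1/6+2/9)/2 = 7/36; similarly 1/3 and 17/36.

(7/36, 1/3, 17/36)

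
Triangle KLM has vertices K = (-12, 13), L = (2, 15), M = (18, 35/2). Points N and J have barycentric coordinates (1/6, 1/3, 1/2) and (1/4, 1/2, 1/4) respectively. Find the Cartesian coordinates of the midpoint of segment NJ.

Barycentric coordinates of the midpoint are the average: (5/24, 5/12, 3/8).
Converting: (5/24)·K + (5/12)·L + (3/8)·M = (61/12, 745/48).

(61/12, 745/48)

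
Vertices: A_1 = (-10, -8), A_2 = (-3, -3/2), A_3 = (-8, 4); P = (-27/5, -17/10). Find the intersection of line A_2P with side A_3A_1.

Barycentric coordinates of P with respect to A_1A_2A_3: (1/5, 3/5, 1/5).
On side A_3A_1 the A_2-coordinate is zero; dropping P's A_2-weight 3/5 and renormalizing the remaining 1/5 : 1/5 gives weights 1/2, 1/2 on A_3, A_1.
Q = (1/2)·(-8, 4) + (1/2)·(-10, -8) = (-9, -2).

(-9, -2)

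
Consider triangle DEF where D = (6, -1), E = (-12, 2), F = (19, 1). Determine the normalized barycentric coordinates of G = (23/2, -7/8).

Signed area of the reference triangle: [DEF] = ½·(6·(2−1) + (-12)·(1−(-1)) + 19·(-1−2)) = ½·(6 − 24 − 57) = -75/2.
[GEF] = ½·((23/2)·(2−1) + (-12)·(1−(-7/8)) + 19·(-7/8−2)) = ½·(23/2 − 45/2 − 437/8) = -525/16, so the D-coordinate is (-525/16)/(-75/2) = 7/8.
[DGF] = ½·(6·(-7/8−1) + (23/2)·(1−(-1)) + 19·(-1−(-7/8))) = ½·(-45/4 + 23 − 19/8) = 75/16, so the E-coordinate is -1/8.
[DEG] = ½·(6·(2−(-7/8)) + (-12)·(-7/8−(-1)) + (23/2)·(-1−2)) = ½·(69/4 − 3/2 − 69/2) = -75/8, so the F-coordinate is 1/4.

(7/8, -1/8, 1/4)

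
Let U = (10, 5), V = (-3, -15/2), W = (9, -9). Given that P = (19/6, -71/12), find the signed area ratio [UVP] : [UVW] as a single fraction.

[UVW] = ½·(10·(-15/2−(-9)) + (-3)·(-9−5) + 9·(5−(-15/2))) = ½·(15 + 42 + 225/2) = 339/4.
[UVP] = ½·(10·(-15/2−(-71/12)) + (-3)·(-71/12−5) + (19/6)·(5−(-15/2))) = ½·(-95/6 + 131/4 + 475/12) = 113/4, so the ratio is (113/4)/(339/4) = 1/3.

1/3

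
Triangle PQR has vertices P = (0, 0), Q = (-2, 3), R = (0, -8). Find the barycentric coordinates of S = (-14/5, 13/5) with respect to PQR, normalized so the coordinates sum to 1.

(-3/5, 7/5, 1/5)

Signed area of the reference triangle: [PQR] = ½·(0·(3−(-8)) + (-2)·(-8−0) + 0·(0−3)) = ½·(0 + 16 + 0) = 8.
[SQR] = ½·((-14/5)·(3−(-8)) + (-2)·(-8−(13/5)) + 0·(13/5−3)) = ½·(-154/5 + 106/5 + 0) = -24/5, so the P-coordinate is (-24/5)/8 = -3/5.
[PSR] = ½·(0·(13/5−(-8)) + (-14/5)·(-8−0) + 0·(0−(13/5))) = ½·(0 + 112/5 + 0) = 56/5, so the Q-coordinate is 7/5.
[PQS] = ½·(0·(3−(13/5)) + (-2)·(13/5−0) + (-14/5)·(0−3)) = ½·(0 − 26/5 + 42/5) = 8/5, so the R-coordinate is 1/5.
Check: -3/5 + 7/5 + 1/5 = 1.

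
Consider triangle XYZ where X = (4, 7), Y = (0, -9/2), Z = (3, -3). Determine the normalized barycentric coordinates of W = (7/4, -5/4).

Signed area of the reference triangle: [XYZ] = ½·(4·(-9/2−(-3)) + 0·(-3−7) + 3·(7−(-9/2))) = ½·(-6 + 0 + 69/2) = 57/4.
[WYZ] = ½·((7/4)·(-9/2−(-3)) + 0·(-3−(-5/4)) + 3·(-5/4−(-9/2))) = ½·(-21/8 + 0 + 39/4) = 57/16, so the X-coordinate is (57/16)/(57/4) = 1/4.
[XWZ] = ½·(4·(-5/4−(-3)) + (7/4)·(-3−7) + 3·(7−(-5/4))) = ½·(7 − 35/2 + 99/4) = 57/8, so the Y-coordinate is 1/2.
[XYW] = ½·(4·(-9/2−(-5/4)) + 0·(-5/4−7) + (7/4)·(7−(-9/2))) = ½·(-13 + 0 + 161/8) = 57/16, so the Z-coordinate is 1/4.
Check: 1/4 + 1/2 + 1/4 = 1.

(1/4, 1/2, 1/4)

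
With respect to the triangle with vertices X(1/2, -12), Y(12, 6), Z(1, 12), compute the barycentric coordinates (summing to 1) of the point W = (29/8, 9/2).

(1/4, 1/4, 1/2)

Signed area of the reference triangle: [XYZ] = ½·((1/2)·(6−12) + 12·(12−(-12)) + 1·(-12−6)) = ½·(-3 + 288 − 18) = 267/2.
[WYZ] = ½·((29/8)·(6−12) + 12·(12−(9/2)) + 1·(9/2−6)) = ½·(-87/4 + 90 − 3/2) = 267/8, so the X-coordinate is (267/8)/(267/2) = 1/4.
[XWZ] = ½·((1/2)·(9/2−12) + (29/8)·(12−(-12)) + 1·(-12−(9/2))) = ½·(-15/4 + 87 − 33/2) = 267/8, so the Y-coordinate is 1/4.
[XYW] = ½·((1/2)·(6−(9/2)) + 12·(9/2−(-12)) + (29/8)·(-12−6)) = ½·(3/4 + 198 − 261/4) = 267/4, so the Z-coordinate is 1/2.
Check: 1/4 + 1/4 + 1/2 = 1.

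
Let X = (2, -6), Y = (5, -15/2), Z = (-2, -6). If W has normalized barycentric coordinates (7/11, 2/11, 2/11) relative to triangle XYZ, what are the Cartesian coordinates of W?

(20/11, -69/11)

W = (7/11)·X + (2/11)·Y + (2/11)·Z.
x-coordinate: (7/11)·2 + (2/11)·5 + (2/11)·(-2) = 20/11.
y-coordinate: (7/11)·(-6) + (2/11)·(-15/2) + (2/11)·(-6) = -69/11.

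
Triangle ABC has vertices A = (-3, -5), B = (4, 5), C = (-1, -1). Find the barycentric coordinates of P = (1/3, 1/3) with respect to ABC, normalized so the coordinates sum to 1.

Signed area of the reference triangle: [ABC] = ½·((-3)·(5−(-1)) + 4·(-1−(-5)) + (-1)·(-5−5)) = ½·(-18 + 16 + 10) = 4.
[PBC] = ½·((1/3)·(5−(-1)) + 4·(-1−(1/3)) + (-1)·(1/3−5)) = ½·(2 − 16/3 + 14/3) = 2/3, so the A-coordinate is (2/3)/4 = 1/6.
[APC] = ½·((-3)·(1/3−(-1)) + (1/3)·(-1−(-5)) + (-1)·(-5−(1/3))) = ½·(-4 + 4/3 + 16/3) = 4/3, so the B-coordinate is 1/3.
[ABP] = ½·((-3)·(5−(1/3)) + 4·(1/3−(-5)) + (1/3)·(-5−5)) = ½·(-14 + 64/3 − 10/3) = 2, so the C-coordinate is 1/2.
Check: 1/6 + 1/3 + 1/2 = 1.

(1/6, 1/3, 1/2)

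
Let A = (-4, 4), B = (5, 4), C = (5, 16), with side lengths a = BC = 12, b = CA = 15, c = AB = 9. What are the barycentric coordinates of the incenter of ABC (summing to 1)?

(1/3, 5/12, 1/4)

The incenter has barycentric coordinates proportional to the opposite side lengths: (12 : 15 : 9).
Normalizing by 12+15+9 = 36 gives (1/3, 5/12, 1/4).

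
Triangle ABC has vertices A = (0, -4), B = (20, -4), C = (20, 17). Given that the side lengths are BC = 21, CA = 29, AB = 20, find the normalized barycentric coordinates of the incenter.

(3/10, 29/70, 2/7)

The incenter has barycentric coordinates proportional to the opposite side lengths: (21 : 29 : 20).
Normalizing by 21+29+20 = 70 gives (3/10, 29/70, 2/7).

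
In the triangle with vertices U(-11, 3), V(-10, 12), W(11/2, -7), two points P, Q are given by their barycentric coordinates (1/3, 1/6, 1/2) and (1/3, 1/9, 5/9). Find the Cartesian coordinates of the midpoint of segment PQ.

(-155/72, -37/36)

Barycentric coordinates of the midpoint are the average: (1/3, 5/36, 19/36).
Converting: (1/3)·U + (5/36)·V + (19/36)·W = (-155/72, -37/36).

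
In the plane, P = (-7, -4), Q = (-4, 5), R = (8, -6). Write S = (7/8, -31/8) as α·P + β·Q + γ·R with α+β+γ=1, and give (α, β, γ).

Signed area of the reference triangle: [PQR] = ½·((-7)·(5−(-6)) + (-4)·(-6−(-4)) + 8·(-4−5)) = ½·(-77 + 8 − 72) = -141/2.
[SQR] = ½·((7/8)·(5−(-6)) + (-4)·(-6−(-31/8)) + 8·(-31/8−5)) = ½·(77/8 + 17/2 − 71) = -423/16, so the P-coordinate is (-423/16)/(-141/2) = 3/8.
[PSR] = ½·((-7)·(-31/8−(-6)) + (7/8)·(-6−(-4)) + 8·(-4−(-31/8))) = ½·(-119/8 − 7/4 − 1) = -141/16, so the Q-coordinate is 1/8.
[PQS] = ½·((-7)·(5−(-31/8)) + (-4)·(-31/8−(-4)) + (7/8)·(-4−5)) = ½·(-497/8 − 1/2 − 63/8) = -141/4, so the R-coordinate is 1/2.
Check: 3/8 + 1/8 + 1/2 = 1.

(3/8, 1/8, 1/2)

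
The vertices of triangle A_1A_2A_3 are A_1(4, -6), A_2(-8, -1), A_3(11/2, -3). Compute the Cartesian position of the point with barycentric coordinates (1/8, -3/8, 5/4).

P = (1/8)·A_1 + (-3/8)·A_2 + (5/4)·A_3.
x-coordinate: (1/8)·4 + (-3/8)·(-8) + (5/4)·(11/2) = 83/8.
y-coordinate: (1/8)·(-6) + (-3/8)·(-1) + (5/4)·(-3) = -33/8.

(83/8, -33/8)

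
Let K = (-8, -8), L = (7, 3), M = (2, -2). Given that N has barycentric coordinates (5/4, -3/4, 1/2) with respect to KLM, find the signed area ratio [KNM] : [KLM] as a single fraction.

The signed ratio [KNM]/[KLM] equals the barycentric coordinate of N at vertex L, which is -3/4.

-3/4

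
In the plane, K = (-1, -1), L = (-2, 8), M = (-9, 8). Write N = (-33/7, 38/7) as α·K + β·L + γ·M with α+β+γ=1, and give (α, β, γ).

Signed area of the reference triangle: [KLM] = ½·((-1)·(8−8) + (-2)·(8−(-1)) + (-9)·(-1−8)) = ½·(0 − 18 + 81) = 63/2.
[NLM] = ½·((-33/7)·(8−8) + (-2)·(8−(38/7)) + (-9)·(38/7−8)) = ½·(0 − 36/7 + 162/7) = 9, so the K-coordinate is 9/(63/2) = 2/7.
[KNM] = ½·((-1)·(38/7−8) + (-33/7)·(8−(-1)) + (-9)·(-1−(38/7))) = ½·(18/7 − 297/7 + 405/7) = 9, so the L-coordinate is 2/7.
[KLN] = ½·((-1)·(8−(38/7)) + (-2)·(38/7−(-1)) + (-33/7)·(-1−8)) = ½·(-18/7 − 90/7 + 297/7) = 27/2, so the M-coordinate is 3/7.
Check: 2/7 + 2/7 + 3/7 = 1.

(2/7, 2/7, 3/7)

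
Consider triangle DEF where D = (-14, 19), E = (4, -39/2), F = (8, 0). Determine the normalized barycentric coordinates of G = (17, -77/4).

Signed area of the reference triangle: [DEF] = ½·((-14)·(-39/2−0) + 4·(0−19) + 8·(19−(-39/2))) = ½·(273 − 76 + 308) = 505/2.
[GEF] = ½·(17·(-39/2−0) + 4·(0−(-77/4)) + 8·(-77/4−(-39/2))) = ½·(-663/2 + 77 + 2) = -505/4, so the D-coordinate is (-505/4)/(505/2) = -1/2.
[DGF] = ½·((-14)·(-77/4−0) + 17·(0−19) + 8·(19−(-77/4))) = ½·(539/2 − 323 + 306) = 505/4, so the E-coordinate is 1/2.
[DEG] = ½·((-14)·(-39/2−(-77/4)) + 4·(-77/4−19) + 17·(19−(-39/2))) = ½·(7/2 − 153 + 1309/2) = 505/2, so the F-coordinate is 1.

(-1/2, 1/2, 1)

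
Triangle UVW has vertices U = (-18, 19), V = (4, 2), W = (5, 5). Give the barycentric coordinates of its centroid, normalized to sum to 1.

(1/3, 1/3, 1/3)

The centroid is the average of the vertices, so each weight is 1/3.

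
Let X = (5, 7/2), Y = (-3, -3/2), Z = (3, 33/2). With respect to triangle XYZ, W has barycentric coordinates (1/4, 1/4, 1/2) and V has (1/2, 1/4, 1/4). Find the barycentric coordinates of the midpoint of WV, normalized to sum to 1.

(3/8, 1/4, 3/8)

Since both coordinate triples sum to 1, the midpoint's barycentrics are the componentwise average.
(1/4+1/2)/2 = 3/8; similarly 1/4 and 3/8.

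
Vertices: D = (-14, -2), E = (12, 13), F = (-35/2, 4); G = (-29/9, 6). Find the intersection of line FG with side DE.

Barycentric coordinates of G with respect to DEF: (1/3, 4/9, 2/9).
On side DE the F-coordinate is zero; dropping G's F-weight 2/9 and renormalizing the remaining 1/3 : 4/9 gives weights 3/7, 4/7 on D, E.
H = (3/7)·(-14, -2) + (4/7)·(12, 13) = (6/7, 46/7).

(6/7, 46/7)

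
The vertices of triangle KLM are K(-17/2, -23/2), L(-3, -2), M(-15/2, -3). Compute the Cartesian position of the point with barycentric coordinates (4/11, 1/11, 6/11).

N = (4/11)·K + (1/11)·L + (6/11)·M.
x-coordinate: (4/11)·(-17/2) + (1/11)·(-3) + (6/11)·(-15/2) = -82/11.
y-coordinate: (4/11)·(-23/2) + (1/11)·(-2) + (6/11)·(-3) = -6.

(-82/11, -6)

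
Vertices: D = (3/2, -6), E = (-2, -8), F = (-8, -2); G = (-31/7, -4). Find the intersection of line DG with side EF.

Barycentric coordinates of G with respect to DEF: (2/7, 1/7, 4/7).
On side EF the D-coordinate is zero; dropping G's D-weight 2/7 and renormalizing the remaining 1/7 : 4/7 gives weights 1/5, 4/5 on E, F.
H = (1/5)·(-2, -8) + (4/5)·(-8, -2) = (-34/5, -16/5).

(-34/5, -16/5)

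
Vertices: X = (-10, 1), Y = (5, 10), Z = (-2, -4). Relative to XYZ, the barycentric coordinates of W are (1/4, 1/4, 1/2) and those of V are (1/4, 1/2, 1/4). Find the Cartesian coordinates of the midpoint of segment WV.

Barycentric coordinates of the midpoint are the average: (1/4, 3/8, 3/8).
Converting: (1/4)·X + (3/8)·Y + (3/8)·Z = (-11/8, 5/2).

(-11/8, 5/2)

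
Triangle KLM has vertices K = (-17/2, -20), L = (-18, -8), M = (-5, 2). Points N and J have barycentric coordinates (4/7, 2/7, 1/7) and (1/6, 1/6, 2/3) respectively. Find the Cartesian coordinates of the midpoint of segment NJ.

Barycentric coordinates of the midpoint are the average: (31/84, 19/84, 17/42).
Converting: (31/84)·K + (19/84)·L + (17/42)·M = (-517/56, -176/21).

(-517/56, -176/21)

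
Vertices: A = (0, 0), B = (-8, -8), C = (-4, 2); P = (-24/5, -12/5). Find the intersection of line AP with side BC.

(-6, -3)

Barycentric coordinates of P with respect to ABC: (1/5, 2/5, 2/5).
On side BC the A-coordinate is zero; dropping P's A-weight 1/5 and renormalizing the remaining 2/5 : 2/5 gives weights 1/2, 1/2 on B, C.
Q = (1/2)·(-8, -8) + (1/2)·(-4, 2) = (-6, -3).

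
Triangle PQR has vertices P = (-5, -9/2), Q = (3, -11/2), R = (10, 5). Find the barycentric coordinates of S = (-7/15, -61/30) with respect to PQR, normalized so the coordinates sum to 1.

(2/3, 1/15, 4/15)

Signed area of the reference triangle: [PQR] = ½·((-5)·(-11/2−5) + 3·(5−(-9/2)) + 10·(-9/2−(-11/2))) = ½·(105/2 + 57/2 + 10) = 91/2.
[SQR] = ½·((-7/15)·(-11/2−5) + 3·(5−(-61/30)) + 10·(-61/30−(-11/2))) = ½·(49/10 + 211/10 + 104/3) = 91/3, so the P-coordinate is (91/3)/(91/2) = 2/3.
[PSR] = ½·((-5)·(-61/30−5) + (-7/15)·(5−(-9/2)) + 10·(-9/2−(-61/30))) = ½·(211/6 − 133/30 − 74/3) = 91/30, so the Q-coordinate is 1/15.
[PQS] = ½·((-5)·(-11/2−(-61/30)) + 3·(-61/30−(-9/2)) + (-7/15)·(-9/2−(-11/2))) = ½·(52/3 + 37/5 − 7/15) = 182/15, so the R-coordinate is 4/15.
Check: 2/3 + 1/15 + 4/15 = 1.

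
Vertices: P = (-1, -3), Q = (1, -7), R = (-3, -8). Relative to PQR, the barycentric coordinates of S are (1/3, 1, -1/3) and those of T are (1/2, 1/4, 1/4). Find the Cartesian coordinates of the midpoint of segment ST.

Barycentric coordinates of the midpoint are the average: (5/12, 5/8, -1/24).
Converting: (5/12)·P + (5/8)·Q + (-1/24)·R = (1/3, -127/24).

(1/3, -127/24)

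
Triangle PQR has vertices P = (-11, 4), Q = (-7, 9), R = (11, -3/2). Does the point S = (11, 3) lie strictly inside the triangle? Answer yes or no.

Barycentric coordinates of S: (-27/44, 3/4, 19/22).
The three coordinates are negative, positive, positive; a point is interior exactly when all three are positive.

no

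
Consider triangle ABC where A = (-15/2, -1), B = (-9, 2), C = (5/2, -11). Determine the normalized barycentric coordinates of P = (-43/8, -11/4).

Signed area of the reference triangle: [ABC] = ½·((-15/2)·(2−(-11)) + (-9)·(-11−(-1)) + (5/2)·(-1−2)) = ½·(-195/2 + 90 − 15/2) = -15/2.
[PBC] = ½·((-43/8)·(2−(-11)) + (-9)·(-11−(-11/4)) + (5/2)·(-11/4−2)) = ½·(-559/8 + 297/4 − 95/8) = -15/4, so the A-coordinate is (-15/4)/(-15/2) = 1/2.
[APC] = ½·((-15/2)·(-11/4−(-11)) + (-43/8)·(-11−(-1)) + (5/2)·(-1−(-11/4))) = ½·(-495/8 + 215/4 + 35/8) = -15/8, so the B-coordinate is 1/4.
[ABP] = ½·((-15/2)·(2−(-11/4)) + (-9)·(-11/4−(-1)) + (-43/8)·(-1−2)) = ½·(-285/8 + 63/4 + 129/8) = -15/8, so the C-coordinate is 1/4.
Check: 1/2 + 1/4 + 1/4 = 1.

(1/2, 1/4, 1/4)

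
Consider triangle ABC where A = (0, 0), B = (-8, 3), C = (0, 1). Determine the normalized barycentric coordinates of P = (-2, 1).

(1/2, 1/4, 1/4)

Signed area of the reference triangle: [ABC] = ½·(0·(3−1) + (-8)·(1−0) + 0·(0−3)) = ½·(0 − 8 + 0) = -4.
[PBC] = ½·((-2)·(3−1) + (-8)·(1−1) + 0·(1−3)) = ½·(-4 + 0 + 0) = -2, so the A-coordinate is (-2)/(-4) = 1/2.
[APC] = ½·(0·(1−1) + (-2)·(1−0) + 0·(0−1)) = ½·(0 − 2 + 0) = -1, so the B-coordinate is 1/4.
[ABP] = ½·(0·(3−1) + (-8)·(1−0) + (-2)·(0−3)) = ½·(0 − 8 + 6) = -1, so the C-coordinate is 1/4.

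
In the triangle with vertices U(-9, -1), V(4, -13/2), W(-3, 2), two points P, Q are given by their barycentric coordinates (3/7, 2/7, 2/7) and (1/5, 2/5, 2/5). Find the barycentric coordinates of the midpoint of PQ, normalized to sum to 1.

Since both coordinate triples sum to 1, the midpoint's barycentrics are the componentwise average.
(3/7+1/5)/2 = 11/35; similarly 12/35 and 12/35.

(11/35, 12/35, 12/35)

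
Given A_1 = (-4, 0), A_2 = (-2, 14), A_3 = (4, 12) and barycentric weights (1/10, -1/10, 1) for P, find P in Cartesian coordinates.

(19/5, 53/5)

P = (1/10)·A_1 + (-1/10)·A_2 + 1·A_3.
x-coordinate: (1/10)·(-4) + (-1/10)·(-2) + 1·4 = 19/5.
y-coordinate: (1/10)·0 + (-1/10)·14 + 1·12 = 53/5.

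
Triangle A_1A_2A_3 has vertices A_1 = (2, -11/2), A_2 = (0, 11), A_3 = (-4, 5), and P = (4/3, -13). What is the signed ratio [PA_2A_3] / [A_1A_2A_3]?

[A_1A_2A_3] = ½·(2·(11−5) + 0·(5−(-11/2)) + (-4)·(-11/2−11)) = ½·(12 + 0 + 66) = 39.
[PA_2A_3] = ½·((4/3)·(11−5) + 0·(5−(-13)) + (-4)·(-13−11)) = ½·(8 + 0 + 96) = 52, so the ratio is 52/39 = 4/3.

4/3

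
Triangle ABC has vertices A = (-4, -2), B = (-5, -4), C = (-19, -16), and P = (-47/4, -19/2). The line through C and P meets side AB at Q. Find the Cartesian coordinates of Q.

(-9/2, -3)

Barycentric coordinates of P with respect to ABC: (1/4, 1/4, 1/2).
On side AB the C-coordinate is zero; dropping P's C-weight 1/2 and renormalizing the remaining 1/4 : 1/4 gives weights 1/2, 1/2 on A, B.
Q = (1/2)·(-4, -2) + (1/2)·(-5, -4) = (-9/2, -3).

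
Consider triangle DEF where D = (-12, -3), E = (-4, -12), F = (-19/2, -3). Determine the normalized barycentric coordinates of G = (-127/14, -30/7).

Signed area of the reference triangle: [DEF] = ½·((-12)·(-12−(-3)) + (-4)·(-3−(-3)) + (-19/2)·(-3−(-12))) = ½·(108 + 0 − 171/2) = 45/4.
[GEF] = ½·((-127/14)·(-12−(-3)) + (-4)·(-3−(-30/7)) + (-19/2)·(-30/7−(-12))) = ½·(1143/14 − 36/7 − 513/7) = 45/28, so the D-coordinate is (45/28)/(45/4) = 1/7.
[DGF] = ½·((-12)·(-30/7−(-3)) + (-127/14)·(-3−(-3)) + (-19/2)·(-3−(-30/7))) = ½·(108/7 + 0 − 171/14) = 45/28, so the E-coordinate is 1/7.
[DEG] = ½·((-12)·(-12−(-30/7)) + (-4)·(-30/7−(-3)) + (-127/14)·(-3−(-12))) = ½·(648/7 + 36/7 − 1143/14) = 225/28, so the F-coordinate is 5/7.
Check: 1/7 + 1/7 + 5/7 = 1.

(1/7, 1/7, 5/7)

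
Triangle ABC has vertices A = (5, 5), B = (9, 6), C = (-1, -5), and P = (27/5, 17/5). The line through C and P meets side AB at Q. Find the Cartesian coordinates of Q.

Barycentric coordinates of P with respect to ABC: (2/5, 2/5, 1/5).
On side AB the C-coordinate is zero; dropping P's C-weight 1/5 and renormalizing the remaining 2/5 : 2/5 gives weights 1/2, 1/2 on A, B.
Q = (1/2)·(5, 5) + (1/2)·(9, 6) = (7, 11/2).

(7, 11/2)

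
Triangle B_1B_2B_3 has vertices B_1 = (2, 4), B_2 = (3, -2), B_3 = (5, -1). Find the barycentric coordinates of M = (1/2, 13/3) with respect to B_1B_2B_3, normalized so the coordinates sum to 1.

(7/6, 1/2, -2/3)

Signed area of the reference triangle: [B_1B_2B_3] = ½·(2·(-2−(-1)) + 3·(-1−4) + 5·(4−(-2))) = ½·(-2 − 15 + 30) = 13/2.
[MB_2B_3] = ½·((1/2)·(-2−(-1)) + 3·(-1−(13/3)) + 5·(13/3−(-2))) = ½·(-1/2 − 16 + 95/3) = 91/12, so the B_1-coordinate is (91/12)/(13/2) = 7/6.
[B_1MB_3] = ½·(2·(13/3−(-1)) + (1/2)·(-1−4) + 5·(4−(13/3))) = ½·(32/3 − 5/2 − 5/3) = 13/4, so the B_2-coordinate is 1/2.
[B_1B_2M] = ½·(2·(-2−(13/3)) + 3·(13/3−4) + (1/2)·(4−(-2))) = ½·(-38/3 + 1 + 3) = -13/3, so the B_3-coordinate is -2/3.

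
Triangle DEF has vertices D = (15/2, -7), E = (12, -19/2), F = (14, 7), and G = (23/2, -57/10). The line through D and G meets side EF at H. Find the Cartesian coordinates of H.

Barycentric coordinates of G with respect to DEF: (1/5, 3/5, 1/5).
On side EF the D-coordinate is zero; dropping G's D-weight 1/5 and renormalizing the remaining 3/5 : 1/5 gives weights 3/4, 1/4 on E, F.
H = (3/4)·(12, -19/2) + (1/4)·(14, 7) = (25/2, -43/8).

(25/2, -43/8)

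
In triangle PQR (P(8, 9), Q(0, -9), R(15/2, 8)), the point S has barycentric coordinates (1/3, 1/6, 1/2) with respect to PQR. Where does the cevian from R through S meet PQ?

Line RS meets PQ where the R-coordinate vanishes; zeroing S's R-weight and renormalizing leaves P, Q-weights 1/3 : 1/6 → (2/3, 1/3).
So T = (2/3)·P + (1/3)·Q = (16/3, 3).

(16/3, 3)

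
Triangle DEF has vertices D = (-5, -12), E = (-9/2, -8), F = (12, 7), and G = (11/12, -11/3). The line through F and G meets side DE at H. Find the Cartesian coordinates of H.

Barycentric coordinates of G with respect to DEF: (1/6, 1/2, 1/3).
On side DE the F-coordinate is zero; dropping G's F-weight 1/3 and renormalizing the remaining 1/6 : 1/2 gives weights 1/4, 3/4 on D, E.
H = (1/4)·(-5, -12) + (3/4)·(-9/2, -8) = (-37/8, -9).

(-37/8, -9)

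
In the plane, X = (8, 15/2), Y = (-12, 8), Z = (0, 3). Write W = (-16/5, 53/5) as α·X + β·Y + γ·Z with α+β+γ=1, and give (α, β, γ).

(4/5, 4/5, -3/5)

Signed area of the reference triangle: [XYZ] = ½·(8·(8−3) + (-12)·(3−(15/2)) + 0·(15/2−8)) = ½·(40 + 54 + 0) = 47.
[WYZ] = ½·((-16/5)·(8−3) + (-12)·(3−(53/5)) + 0·(53/5−8)) = ½·(-16 + 456/5 + 0) = 188/5, so the X-coordinate is (188/5)/47 = 4/5.
[XWZ] = ½·(8·(53/5−3) + (-16/5)·(3−(15/2)) + 0·(15/2−(53/5))) = ½·(304/5 + 72/5 + 0) = 188/5, so the Y-coordinate is 4/5.
[XYW] = ½·(8·(8−(53/5)) + (-12)·(53/5−(15/2)) + (-16/5)·(15/2−8)) = ½·(-104/5 − 186/5 + 8/5) = -141/5, so the Z-coordinate is -3/5.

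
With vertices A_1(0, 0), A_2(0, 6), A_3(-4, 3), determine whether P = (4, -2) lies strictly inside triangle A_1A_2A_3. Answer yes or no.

Barycentric coordinates of P: (11/6, 1/6, -1).
The three coordinates are positive, positive, negative; a point is interior exactly when all three are positive.

no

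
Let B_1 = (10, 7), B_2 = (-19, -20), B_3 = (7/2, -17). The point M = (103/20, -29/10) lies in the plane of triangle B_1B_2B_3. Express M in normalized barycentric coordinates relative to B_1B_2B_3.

(3/5, 1/10, 3/10)

Signed area of the reference triangle: [B_1B_2B_3] = ½·(10·(-20−(-17)) + (-19)·(-17−7) + (7/2)·(7−(-20))) = ½·(-30 + 456 + 189/2) = 1041/4.
[MB_2B_3] = ½·((103/20)·(-20−(-17)) + (-19)·(-17−(-29/10)) + (7/2)·(-29/10−(-20))) = ½·(-309/20 + 2679/10 + 1197/20) = 3123/20, so the B_1-coordinate is (3123/20)/(1041/4) = 3/5.
[B_1MB_3] = ½·(10·(-29/10−(-17)) + (103/20)·(-17−7) + (7/2)·(7−(-29/10))) = ½·(141 − 618/5 + 693/20) = 1041/40, so the B_2-coordinate is 1/10.
[B_1B_2M] = ½·(10·(-20−(-29/10)) + (-19)·(-29/10−7) + (103/20)·(7−(-20))) = ½·(-171 + 1881/10 + 2781/20) = 3123/40, so the B_3-coordinate is 3/10.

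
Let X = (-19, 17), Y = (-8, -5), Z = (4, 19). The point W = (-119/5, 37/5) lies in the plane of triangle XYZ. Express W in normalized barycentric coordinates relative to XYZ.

(1, 2/5, -2/5)

Signed area of the reference triangle: [XYZ] = ½·((-19)·(-5−19) + (-8)·(19−17) + 4·(17−(-5))) = ½·(456 − 16 + 88) = 264.
[WYZ] = ½·((-119/5)·(-5−19) + (-8)·(19−(37/5)) + 4·(37/5−(-5))) = ½·(2856/5 − 464/5 + 248/5) = 264, so the X-coordinate is 264/264 = 1.
[XWZ] = ½·((-19)·(37/5−19) + (-119/5)·(19−17) + 4·(17−(37/5))) = ½·(1102/5 − 238/5 + 192/5) = 528/5, so the Y-coordinate is 2/5.
[XYW] = ½·((-19)·(-5−(37/5)) + (-8)·(37/5−17) + (-119/5)·(17−(-5))) = ½·(1178/5 + 384/5 − 2618/5) = -528/5, so the Z-coordinate is -2/5.
Check: 1 + 2/5 − 2/5 = 1.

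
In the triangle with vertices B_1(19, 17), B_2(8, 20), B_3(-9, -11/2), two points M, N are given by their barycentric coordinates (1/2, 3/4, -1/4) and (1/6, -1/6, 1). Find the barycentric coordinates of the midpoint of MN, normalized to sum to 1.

(1/3, 7/24, 3/8)

Since both coordinate triples sum to 1, the midpoint's barycentrics are the componentwise average.
(1/2+1/6)/2 = 1/3; similarly 7/24 and 3/8.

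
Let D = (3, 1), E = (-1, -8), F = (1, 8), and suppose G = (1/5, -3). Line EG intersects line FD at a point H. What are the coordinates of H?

(2, 9/2)

Barycentric coordinates of G with respect to DEF: (1/5, 3/5, 1/5).
On side FD the E-coordinate is zero; dropping G's E-weight 3/5 and renormalizing the remaining 1/5 : 1/5 gives weights 1/2, 1/2 on F, D.
H = (1/2)·(1, 8) + (1/2)·(3, 1) = (2, 9/2).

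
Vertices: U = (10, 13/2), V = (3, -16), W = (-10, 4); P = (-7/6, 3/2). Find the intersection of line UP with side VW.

(-27/4, -1)

Barycentric coordinates of P with respect to UVW: (1/3, 1/6, 1/2).
On side VW the U-coordinate is zero; dropping P's U-weight 1/3 and renormalizing the remaining 1/6 : 1/2 gives weights 1/4, 3/4 on V, W.
Q = (1/4)·(3, -16) + (3/4)·(-10, 4) = (-27/4, -1).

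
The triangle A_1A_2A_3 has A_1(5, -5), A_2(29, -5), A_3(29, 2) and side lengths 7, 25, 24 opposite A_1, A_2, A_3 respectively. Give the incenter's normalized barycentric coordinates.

The incenter has barycentric coordinates proportional to the opposite side lengths: (7 : 25 : 24).
Normalizing by 7+25+24 = 56 gives (1/8, 25/56, 3/7).

(1/8, 25/56, 3/7)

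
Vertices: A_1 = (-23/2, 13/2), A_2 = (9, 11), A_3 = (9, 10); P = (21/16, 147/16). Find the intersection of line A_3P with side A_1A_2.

Barycentric coordinates of P with respect to A_1A_2A_3: (3/8, 1/2, 1/8).
On side A_1A_2 the A_3-coordinate is zero; dropping P's A_3-weight 1/8 and renormalizing the remaining 3/8 : 1/2 gives weights 3/7, 4/7 on A_1, A_2.
Q = (3/7)·(-23/2, 13/2) + (4/7)·(9, 11) = (3/14, 127/14).

(3/14, 127/14)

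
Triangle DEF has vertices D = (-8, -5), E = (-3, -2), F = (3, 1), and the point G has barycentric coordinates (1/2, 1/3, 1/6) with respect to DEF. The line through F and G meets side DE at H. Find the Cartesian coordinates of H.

(-6, -19/5)

Line FG meets DE where the F-coordinate vanishes; zeroing G's F-weight and renormalizing leaves D, E-weights 1/2 : 1/3 → (3/5, 2/5).
So H = (3/5)·D + (2/5)·E = (-6, -19/5).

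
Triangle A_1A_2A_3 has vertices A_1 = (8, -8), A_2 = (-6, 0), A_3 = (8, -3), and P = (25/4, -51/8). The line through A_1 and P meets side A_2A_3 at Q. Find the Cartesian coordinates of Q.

(1, -3/2)

Barycentric coordinates of P with respect to A_1A_2A_3: (3/4, 1/8, 1/8).
On side A_2A_3 the A_1-coordinate is zero; dropping P's A_1-weight 3/4 and renormalizing the remaining 1/8 : 1/8 gives weights 1/2, 1/2 on A_2, A_3.
Q = (1/2)·(-6, 0) + (1/2)·(8, -3) = (1, -3/2).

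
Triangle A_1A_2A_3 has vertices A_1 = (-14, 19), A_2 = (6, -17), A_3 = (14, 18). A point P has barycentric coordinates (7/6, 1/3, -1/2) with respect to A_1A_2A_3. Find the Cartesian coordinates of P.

P = (7/6)·A_1 + (1/3)·A_2 + (-1/2)·A_3.
x-coordinate: (7/6)·(-14) + (1/3)·6 + (-1/2)·14 = -64/3.
y-coordinate: (7/6)·19 + (1/3)·(-17) + (-1/2)·18 = 15/2.

(-64/3, 15/2)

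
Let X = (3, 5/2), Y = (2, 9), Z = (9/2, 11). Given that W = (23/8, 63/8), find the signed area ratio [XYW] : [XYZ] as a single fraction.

[XYZ] = ½·(3·(9−11) + 2·(11−(5/2)) + (9/2)·(5/2−9)) = ½·(-6 + 17 − 117/4) = -73/8.
[XYW] = ½·(3·(9−(63/8)) + 2·(63/8−(5/2)) + (23/8)·(5/2−9)) = ½·(27/8 + 43/4 − 299/16) = -73/32, so the ratio is (-73/32)/(-73/8) = 1/4.

1/4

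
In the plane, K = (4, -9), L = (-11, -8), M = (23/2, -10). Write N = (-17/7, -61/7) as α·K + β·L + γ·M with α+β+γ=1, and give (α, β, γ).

(1/7, 4/7, 2/7)

Signed area of the reference triangle: [KLM] = ½·(4·(-8−(-10)) + (-11)·(-10−(-9)) + (23/2)·(-9−(-8))) = ½·(8 + 11 − 23/2) = 15/4.
[NLM] = ½·((-17/7)·(-8−(-10)) + (-11)·(-10−(-61/7)) + (23/2)·(-61/7−(-8))) = ½·(-34/7 + 99/7 − 115/14) = 15/28, so the K-coordinate is (15/28)/(15/4) = 1/7.
[KNM] = ½·(4·(-61/7−(-10)) + (-17/7)·(-10−(-9)) + (23/2)·(-9−(-61/7))) = ½·(36/7 + 17/7 − 23/7) = 15/7, so the L-coordinate is 4/7.
[KLN] = ½·(4·(-8−(-61/7)) + (-11)·(-61/7−(-9)) + (-17/7)·(-9−(-8))) = ½·(20/7 − 22/7 + 17/7) = 15/14, so the M-coordinate is 2/7.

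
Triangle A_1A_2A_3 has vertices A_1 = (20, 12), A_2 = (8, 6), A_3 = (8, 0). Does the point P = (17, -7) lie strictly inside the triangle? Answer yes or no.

Barycentric coordinates of P: (3/4, -8/3, 35/12).
The three coordinates are positive, negative, positive; a point is interior exactly when all three are positive.

no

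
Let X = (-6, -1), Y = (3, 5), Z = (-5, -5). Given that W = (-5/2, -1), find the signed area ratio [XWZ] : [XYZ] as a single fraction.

1/3

[XYZ] = ½·((-6)·(5−(-5)) + 3·(-5−(-1)) + (-5)·(-1−5)) = ½·(-60 − 12 + 30) = -21.
[XWZ] = ½·((-6)·(-1−(-5)) + (-5/2)·(-5−(-1)) + (-5)·(-1−(-1))) = ½·(-24 + 10 + 0) = -7, so the ratio is (-7)/(-21) = 1/3.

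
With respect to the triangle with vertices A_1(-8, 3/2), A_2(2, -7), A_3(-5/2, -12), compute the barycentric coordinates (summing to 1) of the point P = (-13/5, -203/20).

Signed area of the reference triangle: [A_1A_2A_3] = ½·((-8)·(-7−(-12)) + 2·(-12−(3/2)) + (-5/2)·(3/2−(-7))) = ½·(-40 − 27 − 85/4) = -353/8.
[PA_2A_3] = ½·((-13/5)·(-7−(-12)) + 2·(-12−(-203/20)) + (-5/2)·(-203/20−(-7))) = ½·(-13 − 37/10 + 63/8) = -353/80, so the A_1-coordinate is (-353/80)/(-353/8) = 1/10.
[A_1PA_3] = ½·((-8)·(-203/20−(-12)) + (-13/5)·(-12−(3/2)) + (-5/2)·(3/2−(-203/20))) = ½·(-74/5 + 351/10 − 233/8) = -353/80, so the A_2-coordinate is 1/10.
[A_1A_2P] = ½·((-8)·(-7−(-203/20)) + 2·(-203/20−(3/2)) + (-13/5)·(3/2−(-7))) = ½·(-126/5 − 233/10 − 221/10) = -353/10, so the A_3-coordinate is 4/5.
Check: 1/10 + 1/10 + 4/5 = 1.

(1/10, 1/10, 4/5)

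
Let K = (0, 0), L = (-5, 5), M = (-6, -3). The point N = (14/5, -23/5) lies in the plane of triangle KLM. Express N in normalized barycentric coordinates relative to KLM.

(8/5, -4/5, 1/5)

Signed area of the reference triangle: [KLM] = ½·(0·(5−(-3)) + (-5)·(-3−0) + (-6)·(0−5)) = ½·(0 + 15 + 30) = 45/2.
[NLM] = ½·((14/5)·(5−(-3)) + (-5)·(-3−(-23/5)) + (-6)·(-23/5−5)) = ½·(112/5 − 8 + 288/5) = 36, so the K-coordinate is 36/(45/2) = 8/5.
[KNM] = ½·(0·(-23/5−(-3)) + (14/5)·(-3−0) + (-6)·(0−(-23/5))) = ½·(0 − 42/5 − 138/5) = -18, so the L-coordinate is -4/5.
[KLN] = ½·(0·(5−(-23/5)) + (-5)·(-23/5−0) + (14/5)·(0−5)) = ½·(0 + 23 − 14) = 9/2, so the M-coordinate is 1/5.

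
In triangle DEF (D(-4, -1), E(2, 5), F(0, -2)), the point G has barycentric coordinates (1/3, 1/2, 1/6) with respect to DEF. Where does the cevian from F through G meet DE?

(-2/5, 13/5)

Line FG meets DE where the F-coordinate vanishes; zeroing G's F-weight and renormalizing leaves D, E-weights 1/3 : 1/2 → (2/5, 3/5).
So H = (2/5)·D + (3/5)·E = (-2/5, 13/5).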